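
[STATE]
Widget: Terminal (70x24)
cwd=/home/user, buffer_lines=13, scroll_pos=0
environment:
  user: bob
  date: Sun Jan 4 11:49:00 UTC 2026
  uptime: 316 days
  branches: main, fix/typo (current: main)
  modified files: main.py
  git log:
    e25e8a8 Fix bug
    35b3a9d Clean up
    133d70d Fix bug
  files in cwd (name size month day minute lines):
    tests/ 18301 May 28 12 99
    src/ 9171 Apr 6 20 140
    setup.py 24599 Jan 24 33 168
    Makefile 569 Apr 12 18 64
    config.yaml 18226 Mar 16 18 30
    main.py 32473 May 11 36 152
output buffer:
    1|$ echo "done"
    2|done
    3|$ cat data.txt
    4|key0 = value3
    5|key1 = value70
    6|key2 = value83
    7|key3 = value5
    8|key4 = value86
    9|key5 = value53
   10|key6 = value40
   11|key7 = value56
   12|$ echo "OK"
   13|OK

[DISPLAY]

$ echo "done"                                                         
done                                                                  
$ cat data.txt                                                        
key0 = value3                                                         
key1 = value70                                                        
key2 = value83                                                        
key3 = value5                                                         
key4 = value86                                                        
key5 = value53                                                        
key6 = value40                                                        
key7 = value56                                                        
$ echo "OK"                                                           
OK                                                                    
$ █                                                                   
                                                                      
                                                                      
                                                                      
                                                                      
                                                                      
                                                                      
                                                                      
                                                                      
                                                                      
                                                                      


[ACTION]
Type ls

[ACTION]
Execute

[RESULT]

$ echo "done"                                                         
done                                                                  
$ cat data.txt                                                        
key0 = value3                                                         
key1 = value70                                                        
key2 = value83                                                        
key3 = value5                                                         
key4 = value86                                                        
key5 = value53                                                        
key6 = value40                                                        
key7 = value56                                                        
$ echo "OK"                                                           
OK                                                                    
$ ls                                                                  
tests/  src/  setup.py  Makefile  config.yaml  main.py                
$ █                                                                   
                                                                      
                                                                      
                                                                      
                                                                      
                                                                      
                                                                      
                                                                      
                                                                      


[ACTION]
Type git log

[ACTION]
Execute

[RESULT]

$ echo "done"                                                         
done                                                                  
$ cat data.txt                                                        
key0 = value3                                                         
key1 = value70                                                        
key2 = value83                                                        
key3 = value5                                                         
key4 = value86                                                        
key5 = value53                                                        
key6 = value40                                                        
key7 = value56                                                        
$ echo "OK"                                                           
OK                                                                    
$ ls                                                                  
tests/  src/  setup.py  Makefile  config.yaml  main.py                
$ git log                                                             
e25e8a8 Fix bug                                                       
35b3a9d Clean up                                                      
133d70d Fix bug                                                       
$ █                                                                   
                                                                      
                                                                      
                                                                      
                                                                      


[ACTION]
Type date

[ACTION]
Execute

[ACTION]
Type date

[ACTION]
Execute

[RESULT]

$ echo "done"                                                         
done                                                                  
$ cat data.txt                                                        
key0 = value3                                                         
key1 = value70                                                        
key2 = value83                                                        
key3 = value5                                                         
key4 = value86                                                        
key5 = value53                                                        
key6 = value40                                                        
key7 = value56                                                        
$ echo "OK"                                                           
OK                                                                    
$ ls                                                                  
tests/  src/  setup.py  Makefile  config.yaml  main.py                
$ git log                                                             
e25e8a8 Fix bug                                                       
35b3a9d Clean up                                                      
133d70d Fix bug                                                       
$ date                                                                
Sun Jan 4 11:49:00 UTC 2026                                           
$ date                                                                
Sun Jan 4 11:49:00 UTC 2026                                           
$ █                                                                   


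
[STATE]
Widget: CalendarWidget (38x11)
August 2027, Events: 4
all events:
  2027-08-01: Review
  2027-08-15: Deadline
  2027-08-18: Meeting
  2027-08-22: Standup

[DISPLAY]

             August 2027              
Mo Tu We Th Fr Sa Su                  
                   1*                 
 2  3  4  5  6  7  8                  
 9 10 11 12 13 14 15*                 
16 17 18* 19 20 21 22*                
23 24 25 26 27 28 29                  
30 31                                 
                                      
                                      
                                      


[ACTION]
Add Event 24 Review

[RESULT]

             August 2027              
Mo Tu We Th Fr Sa Su                  
                   1*                 
 2  3  4  5  6  7  8                  
 9 10 11 12 13 14 15*                 
16 17 18* 19 20 21 22*                
23 24* 25 26 27 28 29                 
30 31                                 
                                      
                                      
                                      


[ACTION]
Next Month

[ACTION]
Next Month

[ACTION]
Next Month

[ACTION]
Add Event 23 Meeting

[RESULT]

            November 2027             
Mo Tu We Th Fr Sa Su                  
 1  2  3  4  5  6  7                  
 8  9 10 11 12 13 14                  
15 16 17 18 19 20 21                  
22 23* 24 25 26 27 28                 
29 30                                 
                                      
                                      
                                      
                                      


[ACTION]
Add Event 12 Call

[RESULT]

            November 2027             
Mo Tu We Th Fr Sa Su                  
 1  2  3  4  5  6  7                  
 8  9 10 11 12* 13 14                 
15 16 17 18 19 20 21                  
22 23* 24 25 26 27 28                 
29 30                                 
                                      
                                      
                                      
                                      


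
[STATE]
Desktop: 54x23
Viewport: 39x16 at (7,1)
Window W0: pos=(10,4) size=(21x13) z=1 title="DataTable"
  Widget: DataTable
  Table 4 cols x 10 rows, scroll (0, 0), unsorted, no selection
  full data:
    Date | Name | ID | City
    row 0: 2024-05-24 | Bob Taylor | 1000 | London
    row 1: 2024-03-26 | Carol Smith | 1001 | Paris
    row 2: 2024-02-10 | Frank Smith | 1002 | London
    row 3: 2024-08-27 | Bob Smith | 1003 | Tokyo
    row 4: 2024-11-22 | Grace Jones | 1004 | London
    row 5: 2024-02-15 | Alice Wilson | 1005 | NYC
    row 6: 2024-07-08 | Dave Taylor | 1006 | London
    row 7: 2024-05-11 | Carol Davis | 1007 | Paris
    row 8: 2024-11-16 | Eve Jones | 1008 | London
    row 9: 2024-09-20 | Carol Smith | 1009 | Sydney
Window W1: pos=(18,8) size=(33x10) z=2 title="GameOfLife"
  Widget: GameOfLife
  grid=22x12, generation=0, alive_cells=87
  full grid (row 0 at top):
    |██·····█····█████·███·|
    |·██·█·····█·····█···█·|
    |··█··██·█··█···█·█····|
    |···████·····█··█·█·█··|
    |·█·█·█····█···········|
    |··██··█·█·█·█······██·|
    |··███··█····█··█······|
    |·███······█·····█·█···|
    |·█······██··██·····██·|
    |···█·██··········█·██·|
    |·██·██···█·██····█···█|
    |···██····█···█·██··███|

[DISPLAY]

                                       
                                       
                                       
   ┏━━━━━━━━━━━━━━━━━━━┓               
   ┃ DataTable         ┃               
   ┠───────────────────┨               
   ┃Date      │Name    ┃               
   ┃───────┏━━━━━━━━━━━━━━━━━━━━━━━━━━━
   ┃2024-05┃ GameOfLife                
   ┃2024-03┠───────────────────────────
   ┃2024-02┃Gen: 0                     
   ┃2024-08┃···████·····█··█·█·█··     
   ┃2024-11┃·█·█·█····█···········     
   ┃2024-02┃··██··█·█·█·█······██·     
   ┃2024-07┃··███··█····█··█······     
   ┗━━━━━━━┃·███······█·····█·█···     


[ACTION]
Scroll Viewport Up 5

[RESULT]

                                       
                                       
                                       
                                       
   ┏━━━━━━━━━━━━━━━━━━━┓               
   ┃ DataTable         ┃               
   ┠───────────────────┨               
   ┃Date      │Name    ┃               
   ┃───────┏━━━━━━━━━━━━━━━━━━━━━━━━━━━
   ┃2024-05┃ GameOfLife                
   ┃2024-03┠───────────────────────────
   ┃2024-02┃Gen: 0                     
   ┃2024-08┃···████·····█··█·█·█··     
   ┃2024-11┃·█·█·█····█···········     
   ┃2024-02┃··██··█·█·█·█······██·     
   ┃2024-07┃··███··█····█··█······     


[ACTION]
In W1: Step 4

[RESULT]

                                       
                                       
                                       
                                       
   ┏━━━━━━━━━━━━━━━━━━━┓               
   ┃ DataTable         ┃               
   ┠───────────────────┨               
   ┃Date      │Name    ┃               
   ┃───────┏━━━━━━━━━━━━━━━━━━━━━━━━━━━
   ┃2024-05┃ GameOfLife                
   ┃2024-03┠───────────────────────────
   ┃2024-02┃Gen: 4                     
   ┃2024-08┃··████······█······█··     
   ┃2024-11┃·················█·█··     
   ┃2024-02┃·········█··█····██···     
   ┃2024-07┃··███·█·██·█·····██···     


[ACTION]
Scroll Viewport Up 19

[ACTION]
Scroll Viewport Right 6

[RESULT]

                                       
                                       
                                       
                                       
━━━━━━━━━━━━━━━━━┓                     
ataTable         ┃                     
─────────────────┨                     
te      │Name    ┃                     
─────┏━━━━━━━━━━━━━━━━━━━━━━━━━━━━━━━┓ 
24-05┃ GameOfLife                    ┃ 
24-03┠───────────────────────────────┨ 
24-02┃Gen: 4                         ┃ 
24-08┃··████······█······█··         ┃ 
24-11┃·················█·█··         ┃ 
24-02┃·········█··█····██···         ┃ 
24-07┃··███·█·██·█·····██···         ┃ 


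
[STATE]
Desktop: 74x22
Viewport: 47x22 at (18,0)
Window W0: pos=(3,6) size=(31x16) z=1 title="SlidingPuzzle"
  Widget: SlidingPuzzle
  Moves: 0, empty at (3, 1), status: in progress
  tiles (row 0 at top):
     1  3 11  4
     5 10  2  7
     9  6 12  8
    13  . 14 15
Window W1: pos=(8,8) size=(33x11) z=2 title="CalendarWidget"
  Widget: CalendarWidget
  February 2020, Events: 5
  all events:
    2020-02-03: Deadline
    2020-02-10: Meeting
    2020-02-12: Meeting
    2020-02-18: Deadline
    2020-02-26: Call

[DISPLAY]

                                               
                                               
                                               
                                               
                                               
                                               
━━━━━━━━━━━━━━━┓                               
               ┃                               
━━━━━━━━━━━━━━━━━━━━━━┓                        
Widget                ┃                        
──────────────────────┨                        
February 2020         ┃                        
Th Fr Sa Su           ┃                        
       1  2           ┃                        
  6  7  8  9          ┃                        
* 13 14 15 16         ┃                        
 20 21 22 23          ┃                        
 27 28 29             ┃                        
━━━━━━━━━━━━━━━━━━━━━━┛                        
               ┃                               
               ┃                               
━━━━━━━━━━━━━━━┛                               


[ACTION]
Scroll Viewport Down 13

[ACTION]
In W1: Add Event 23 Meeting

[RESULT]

                                               
                                               
                                               
                                               
                                               
                                               
━━━━━━━━━━━━━━━┓                               
               ┃                               
━━━━━━━━━━━━━━━━━━━━━━┓                        
Widget                ┃                        
──────────────────────┨                        
February 2020         ┃                        
Th Fr Sa Su           ┃                        
       1  2           ┃                        
  6  7  8  9          ┃                        
* 13 14 15 16         ┃                        
 20 21 22 23*         ┃                        
 27 28 29             ┃                        
━━━━━━━━━━━━━━━━━━━━━━┛                        
               ┃                               
               ┃                               
━━━━━━━━━━━━━━━┛                               


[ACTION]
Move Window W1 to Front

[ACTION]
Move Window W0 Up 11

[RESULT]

━━━━━━━━━━━━━━━┓                               
               ┃                               
───────────────┨                               
─┬────┐        ┃                               
 │  4 │        ┃                               
─┼────┤        ┃                               
 │  7 │        ┃                               
─┼────┤        ┃                               
━━━━━━━━━━━━━━━━━━━━━━┓                        
Widget                ┃                        
──────────────────────┨                        
February 2020         ┃                        
Th Fr Sa Su           ┃                        
       1  2           ┃                        
  6  7  8  9          ┃                        
* 13 14 15 16         ┃                        
 20 21 22 23*         ┃                        
 27 28 29             ┃                        
━━━━━━━━━━━━━━━━━━━━━━┛                        
                                               
                                               
                                               


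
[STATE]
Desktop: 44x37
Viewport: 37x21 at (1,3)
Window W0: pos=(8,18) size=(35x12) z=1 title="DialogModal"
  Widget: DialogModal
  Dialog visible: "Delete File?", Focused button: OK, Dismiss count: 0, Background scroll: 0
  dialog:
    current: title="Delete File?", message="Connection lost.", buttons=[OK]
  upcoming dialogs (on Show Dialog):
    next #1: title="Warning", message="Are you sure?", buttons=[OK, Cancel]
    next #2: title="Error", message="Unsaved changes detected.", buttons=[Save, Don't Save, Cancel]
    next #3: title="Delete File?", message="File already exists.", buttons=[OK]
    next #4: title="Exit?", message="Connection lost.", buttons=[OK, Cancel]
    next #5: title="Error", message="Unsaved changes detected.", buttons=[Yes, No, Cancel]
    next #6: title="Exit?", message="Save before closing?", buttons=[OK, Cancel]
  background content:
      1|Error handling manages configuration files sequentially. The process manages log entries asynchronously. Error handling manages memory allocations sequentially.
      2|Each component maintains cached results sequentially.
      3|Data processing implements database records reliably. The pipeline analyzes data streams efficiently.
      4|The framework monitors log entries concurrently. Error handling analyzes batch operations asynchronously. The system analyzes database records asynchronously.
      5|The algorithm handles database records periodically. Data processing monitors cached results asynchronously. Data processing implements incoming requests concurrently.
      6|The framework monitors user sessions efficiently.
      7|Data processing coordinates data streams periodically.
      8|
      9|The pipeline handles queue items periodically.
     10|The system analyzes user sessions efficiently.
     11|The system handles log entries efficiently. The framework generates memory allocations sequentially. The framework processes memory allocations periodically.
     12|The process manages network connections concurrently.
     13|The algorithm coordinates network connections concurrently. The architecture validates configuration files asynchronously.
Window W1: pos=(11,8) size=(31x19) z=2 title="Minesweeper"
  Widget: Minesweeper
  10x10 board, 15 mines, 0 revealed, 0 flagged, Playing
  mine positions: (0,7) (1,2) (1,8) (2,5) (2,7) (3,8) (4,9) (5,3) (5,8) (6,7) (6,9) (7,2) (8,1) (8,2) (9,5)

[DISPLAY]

                                     
                                     
                                     
                                     
                                     
          ┏━━━━━━━━━━━━━━━━━━━━━━━━━━
          ┃ Minesweeper              
          ┠──────────────────────────
          ┃■■■■■■■■■■                
          ┃■■■■■■■■■■                
          ┃■■■■■■■■■■                
          ┃■■■■■■■■■■                
          ┃■■■■■■■■■■                
          ┃■■■■■■■■■■                
          ┃■■■■■■■■■■                
       ┏━━┃■■■■■■■■■■                
       ┃ D┃■■■■■■■■■■                
       ┠──┃■■■■■■■■■■                
       ┃Er┃                          
       ┃Ea┃                          
       ┃Da┃                          


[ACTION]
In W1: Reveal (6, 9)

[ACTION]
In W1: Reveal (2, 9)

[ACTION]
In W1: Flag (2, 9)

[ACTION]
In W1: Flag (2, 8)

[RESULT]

                                     
                                     
                                     
                                     
                                     
          ┏━━━━━━━━━━━━━━━━━━━━━━━━━━
          ┃ Minesweeper              
          ┠──────────────────────────
          ┃■■■■■■■✹■■                
          ┃■■✹■■■■■✹■                
          ┃■■■■■✹■✹■■                
          ┃■■■■■■■■✹■                
          ┃■■■■■■■■■✹                
          ┃■■■✹■■■■✹■                
          ┃■■■■■■■✹■✹                
       ┏━━┃■■✹■■■■■■■                
       ┃ D┃■✹✹■■■■■■■                
       ┠──┃■■■■■✹■■■■                
       ┃Er┃                          
       ┃Ea┃                          
       ┃Da┃                          


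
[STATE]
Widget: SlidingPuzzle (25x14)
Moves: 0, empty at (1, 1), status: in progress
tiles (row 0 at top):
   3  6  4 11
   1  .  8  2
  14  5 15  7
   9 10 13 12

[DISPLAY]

┌────┬────┬────┬────┐    
│  3 │  6 │  4 │ 11 │    
├────┼────┼────┼────┤    
│  1 │    │  8 │  2 │    
├────┼────┼────┼────┤    
│ 14 │  5 │ 15 │  7 │    
├────┼────┼────┼────┤    
│  9 │ 10 │ 13 │ 12 │    
└────┴────┴────┴────┘    
Moves: 0                 
                         
                         
                         
                         


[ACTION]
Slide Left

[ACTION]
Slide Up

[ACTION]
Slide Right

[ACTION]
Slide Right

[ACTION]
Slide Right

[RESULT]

┌────┬────┬────┬────┐    
│  3 │  6 │  4 │ 11 │    
├────┼────┼────┼────┤    
│  1 │  8 │ 15 │  2 │    
├────┼────┼────┼────┤    
│    │ 14 │  5 │  7 │    
├────┼────┼────┼────┤    
│  9 │ 10 │ 13 │ 12 │    
└────┴────┴────┴────┘    
Moves: 4                 
                         
                         
                         
                         


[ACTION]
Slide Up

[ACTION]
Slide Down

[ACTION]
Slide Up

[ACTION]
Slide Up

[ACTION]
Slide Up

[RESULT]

┌────┬────┬────┬────┐    
│  3 │  6 │  4 │ 11 │    
├────┼────┼────┼────┤    
│  1 │  8 │ 15 │  2 │    
├────┼────┼────┼────┤    
│  9 │ 14 │  5 │  7 │    
├────┼────┼────┼────┤    
│    │ 10 │ 13 │ 12 │    
└────┴────┴────┴────┘    
Moves: 7                 
                         
                         
                         
                         


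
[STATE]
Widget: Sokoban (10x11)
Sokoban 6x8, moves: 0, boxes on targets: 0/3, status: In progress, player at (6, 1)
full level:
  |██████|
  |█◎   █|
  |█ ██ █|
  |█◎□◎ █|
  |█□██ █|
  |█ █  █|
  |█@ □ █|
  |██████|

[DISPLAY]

██████    
█◎   █    
█ ██ █    
█◎□◎ █    
█□██ █    
█ █  █    
█@ □ █    
██████    
Moves: 0  
          
          


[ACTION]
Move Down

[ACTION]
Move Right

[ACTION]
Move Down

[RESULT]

██████    
█◎   █    
█ ██ █    
█◎□◎ █    
█□██ █    
█ █  █    
█ @□ █    
██████    
Moves: 1  
          
          


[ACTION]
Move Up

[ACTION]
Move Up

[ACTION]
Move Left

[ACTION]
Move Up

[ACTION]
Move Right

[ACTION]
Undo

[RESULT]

██████    
█◎   █    
█ ██ █    
█◎□◎ █    
█□██ █    
█ █  █    
█@ □ █    
██████    
Moves: 2  
          
          


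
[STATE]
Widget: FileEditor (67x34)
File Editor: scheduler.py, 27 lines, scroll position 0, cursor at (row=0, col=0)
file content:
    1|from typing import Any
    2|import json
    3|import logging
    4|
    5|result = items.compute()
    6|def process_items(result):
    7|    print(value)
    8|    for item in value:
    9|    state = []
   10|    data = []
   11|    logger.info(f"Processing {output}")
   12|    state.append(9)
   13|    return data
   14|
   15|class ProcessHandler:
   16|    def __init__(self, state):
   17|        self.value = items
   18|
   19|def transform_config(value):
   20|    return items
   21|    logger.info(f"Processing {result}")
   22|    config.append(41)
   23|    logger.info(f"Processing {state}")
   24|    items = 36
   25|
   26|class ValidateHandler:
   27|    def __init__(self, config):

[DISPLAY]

█rom typing import Any                                            ▲
import json                                                       █
import logging                                                    ░
                                                                  ░
result = items.compute()                                          ░
def process_items(result):                                        ░
    print(value)                                                  ░
    for item in value:                                            ░
    state = []                                                    ░
    data = []                                                     ░
    logger.info(f"Processing {output}")                           ░
    state.append(9)                                               ░
    return data                                                   ░
                                                                  ░
class ProcessHandler:                                             ░
    def __init__(self, state):                                    ░
        self.value = items                                        ░
                                                                  ░
def transform_config(value):                                      ░
    return items                                                  ░
    logger.info(f"Processing {result}")                           ░
    config.append(41)                                             ░
    logger.info(f"Processing {state}")                            ░
    items = 36                                                    ░
                                                                  ░
class ValidateHandler:                                            ░
    def __init__(self, config):                                   ░
                                                                  ░
                                                                  ░
                                                                  ░
                                                                  ░
                                                                  ░
                                                                  ░
                                                                  ▼


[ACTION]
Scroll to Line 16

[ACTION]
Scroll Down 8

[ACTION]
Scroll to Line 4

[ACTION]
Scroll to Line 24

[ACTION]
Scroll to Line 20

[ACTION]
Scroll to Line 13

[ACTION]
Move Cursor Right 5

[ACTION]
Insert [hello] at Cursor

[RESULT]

from hello█yping import Any                                       ▲
import json                                                       █
import logging                                                    ░
                                                                  ░
result = items.compute()                                          ░
def process_items(result):                                        ░
    print(value)                                                  ░
    for item in value:                                            ░
    state = []                                                    ░
    data = []                                                     ░
    logger.info(f"Processing {output}")                           ░
    state.append(9)                                               ░
    return data                                                   ░
                                                                  ░
class ProcessHandler:                                             ░
    def __init__(self, state):                                    ░
        self.value = items                                        ░
                                                                  ░
def transform_config(value):                                      ░
    return items                                                  ░
    logger.info(f"Processing {result}")                           ░
    config.append(41)                                             ░
    logger.info(f"Processing {state}")                            ░
    items = 36                                                    ░
                                                                  ░
class ValidateHandler:                                            ░
    def __init__(self, config):                                   ░
                                                                  ░
                                                                  ░
                                                                  ░
                                                                  ░
                                                                  ░
                                                                  ░
                                                                  ▼


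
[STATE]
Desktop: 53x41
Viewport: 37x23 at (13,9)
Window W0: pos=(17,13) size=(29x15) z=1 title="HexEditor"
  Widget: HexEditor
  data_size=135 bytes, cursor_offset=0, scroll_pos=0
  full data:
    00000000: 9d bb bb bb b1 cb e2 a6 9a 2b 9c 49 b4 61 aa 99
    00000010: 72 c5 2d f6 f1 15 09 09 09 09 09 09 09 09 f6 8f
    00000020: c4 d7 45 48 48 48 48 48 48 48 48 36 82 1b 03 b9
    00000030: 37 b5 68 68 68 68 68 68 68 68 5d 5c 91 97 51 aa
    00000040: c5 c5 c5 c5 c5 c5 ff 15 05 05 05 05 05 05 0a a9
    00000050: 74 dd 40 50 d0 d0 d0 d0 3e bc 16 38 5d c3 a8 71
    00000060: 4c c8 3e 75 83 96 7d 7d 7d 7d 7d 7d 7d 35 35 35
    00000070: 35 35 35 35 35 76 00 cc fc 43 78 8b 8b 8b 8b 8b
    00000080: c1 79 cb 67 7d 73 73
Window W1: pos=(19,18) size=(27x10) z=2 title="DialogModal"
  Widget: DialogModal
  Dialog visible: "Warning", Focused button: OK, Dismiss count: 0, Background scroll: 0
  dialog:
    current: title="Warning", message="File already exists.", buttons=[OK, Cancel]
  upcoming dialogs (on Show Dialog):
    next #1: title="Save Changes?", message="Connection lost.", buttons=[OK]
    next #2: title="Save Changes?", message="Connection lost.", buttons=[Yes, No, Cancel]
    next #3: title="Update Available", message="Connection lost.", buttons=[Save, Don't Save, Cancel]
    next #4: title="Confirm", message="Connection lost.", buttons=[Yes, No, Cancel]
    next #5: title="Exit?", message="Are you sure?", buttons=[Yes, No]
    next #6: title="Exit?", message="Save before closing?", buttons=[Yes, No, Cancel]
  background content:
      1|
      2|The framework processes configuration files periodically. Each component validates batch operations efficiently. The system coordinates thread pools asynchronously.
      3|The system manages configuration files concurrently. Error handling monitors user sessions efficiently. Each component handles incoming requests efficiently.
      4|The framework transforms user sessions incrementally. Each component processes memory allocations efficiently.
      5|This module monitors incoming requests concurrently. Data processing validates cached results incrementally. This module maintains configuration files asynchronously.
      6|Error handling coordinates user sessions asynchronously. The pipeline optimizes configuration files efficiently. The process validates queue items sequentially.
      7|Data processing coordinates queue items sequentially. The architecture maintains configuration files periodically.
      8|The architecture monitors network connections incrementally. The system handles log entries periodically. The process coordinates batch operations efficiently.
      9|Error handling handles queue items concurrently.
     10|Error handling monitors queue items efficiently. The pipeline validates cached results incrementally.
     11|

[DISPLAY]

                                     
                                     
                                     
                                     
    ┏━━━━━━━━━━━━━━━━━━━━━━━━━━━┓    
    ┃ HexEditor                 ┃    
    ┠───────────────────────────┨    
    ┃00000000  9D bb bb bb b1 cb┃    
    ┃00000010  72 c5 2d f6 f1 15┃    
    ┃0┏━━━━━━━━━━━━━━━━━━━━━━━━━┓    
    ┃0┃ DialogModal             ┃    
    ┃0┠─────────────────────────┨    
    ┃0┃  ┌───────────────────┐  ┃    
    ┃0┃Th│      Warning      │ c┃    
    ┃0┃Th│File already exists│ig┃    
    ┃0┃Th│   [OK]  Cancel    │s ┃    
    ┃ ┃Th└───────────────────┘co┃    
    ┃ ┃Error handling coordinate┃    
    ┗━┗━━━━━━━━━━━━━━━━━━━━━━━━━┛    
                                     
                                     
                                     
                                     


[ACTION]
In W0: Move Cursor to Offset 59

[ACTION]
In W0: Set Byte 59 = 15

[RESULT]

                                     
                                     
                                     
                                     
    ┏━━━━━━━━━━━━━━━━━━━━━━━━━━━┓    
    ┃ HexEditor                 ┃    
    ┠───────────────────────────┨    
    ┃00000000  9d bb bb bb b1 cb┃    
    ┃00000010  72 c5 2d f6 f1 15┃    
    ┃0┏━━━━━━━━━━━━━━━━━━━━━━━━━┓    
    ┃0┃ DialogModal             ┃    
    ┃0┠─────────────────────────┨    
    ┃0┃  ┌───────────────────┐  ┃    
    ┃0┃Th│      Warning      │ c┃    
    ┃0┃Th│File already exists│ig┃    
    ┃0┃Th│   [OK]  Cancel    │s ┃    
    ┃ ┃Th└───────────────────┘co┃    
    ┃ ┃Error handling coordinate┃    
    ┗━┗━━━━━━━━━━━━━━━━━━━━━━━━━┛    
                                     
                                     
                                     
                                     


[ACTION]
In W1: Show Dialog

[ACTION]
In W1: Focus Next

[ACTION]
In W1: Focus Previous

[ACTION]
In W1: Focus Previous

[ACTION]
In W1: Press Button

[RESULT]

                                     
                                     
                                     
                                     
    ┏━━━━━━━━━━━━━━━━━━━━━━━━━━━┓    
    ┃ HexEditor                 ┃    
    ┠───────────────────────────┨    
    ┃00000000  9d bb bb bb b1 cb┃    
    ┃00000010  72 c5 2d f6 f1 15┃    
    ┃0┏━━━━━━━━━━━━━━━━━━━━━━━━━┓    
    ┃0┃ DialogModal             ┃    
    ┃0┠─────────────────────────┨    
    ┃0┃                         ┃    
    ┃0┃The framework processes c┃    
    ┃0┃The system manages config┃    
    ┃0┃The framework transforms ┃    
    ┃ ┃This module monitors inco┃    
    ┃ ┃Error handling coordinate┃    
    ┗━┗━━━━━━━━━━━━━━━━━━━━━━━━━┛    
                                     
                                     
                                     
                                     
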